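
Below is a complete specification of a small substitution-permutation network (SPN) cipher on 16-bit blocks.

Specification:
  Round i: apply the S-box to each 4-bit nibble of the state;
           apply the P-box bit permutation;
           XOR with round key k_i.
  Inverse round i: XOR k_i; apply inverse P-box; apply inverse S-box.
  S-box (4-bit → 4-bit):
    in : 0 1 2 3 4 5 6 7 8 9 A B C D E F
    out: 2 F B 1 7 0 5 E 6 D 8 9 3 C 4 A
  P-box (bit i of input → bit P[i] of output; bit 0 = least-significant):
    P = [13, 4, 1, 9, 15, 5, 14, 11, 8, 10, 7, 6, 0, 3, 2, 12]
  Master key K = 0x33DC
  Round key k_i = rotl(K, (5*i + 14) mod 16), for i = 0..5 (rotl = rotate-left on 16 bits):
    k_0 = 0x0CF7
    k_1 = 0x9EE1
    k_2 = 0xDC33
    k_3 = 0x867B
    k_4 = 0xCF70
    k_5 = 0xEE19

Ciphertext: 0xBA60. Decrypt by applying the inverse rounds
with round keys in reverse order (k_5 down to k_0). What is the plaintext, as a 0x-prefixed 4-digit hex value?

s_0 = ciphertext = 0xBA60
s_1 = InvRound(s_0, k_5) = 0x2F80
s_2 = InvRound(s_1, k_4) = 0x5D4C
s_3 = InvRound(s_2, k_3) = 0x9317
s_4 = InvRound(s_3, k_2) = 0xEC7A
s_5 = InvRound(s_4, k_1) = 0x2EE1
s_6 = InvRound(s_5, k_0) = 0xE551

0xE551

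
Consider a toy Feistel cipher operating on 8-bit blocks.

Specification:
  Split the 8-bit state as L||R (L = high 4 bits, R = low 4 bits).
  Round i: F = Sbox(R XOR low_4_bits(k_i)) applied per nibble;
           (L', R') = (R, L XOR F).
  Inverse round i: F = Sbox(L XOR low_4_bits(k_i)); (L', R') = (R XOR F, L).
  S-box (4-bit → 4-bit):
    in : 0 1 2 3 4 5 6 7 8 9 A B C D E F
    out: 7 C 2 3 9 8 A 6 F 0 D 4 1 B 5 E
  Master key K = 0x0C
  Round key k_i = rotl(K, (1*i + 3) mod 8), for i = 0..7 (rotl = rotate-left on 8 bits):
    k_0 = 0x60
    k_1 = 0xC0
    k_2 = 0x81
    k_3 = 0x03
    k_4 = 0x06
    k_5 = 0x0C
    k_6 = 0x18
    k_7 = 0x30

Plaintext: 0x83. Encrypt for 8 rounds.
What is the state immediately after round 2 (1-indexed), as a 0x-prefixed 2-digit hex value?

s_0 = plaintext = 0x83
s_1 = Round(s_0, k_0) = 0x3B
s_2 = Round(s_1, k_1) = 0xB7
s_3 = Round(s_2, k_2) = 0x71
s_4 = Round(s_3, k_3) = 0x15
s_5 = Round(s_4, k_4) = 0x52
s_6 = Round(s_5, k_5) = 0x20
s_7 = Round(s_6, k_6) = 0x0D
s_8 = Round(s_7, k_7) = 0xDB

0xB7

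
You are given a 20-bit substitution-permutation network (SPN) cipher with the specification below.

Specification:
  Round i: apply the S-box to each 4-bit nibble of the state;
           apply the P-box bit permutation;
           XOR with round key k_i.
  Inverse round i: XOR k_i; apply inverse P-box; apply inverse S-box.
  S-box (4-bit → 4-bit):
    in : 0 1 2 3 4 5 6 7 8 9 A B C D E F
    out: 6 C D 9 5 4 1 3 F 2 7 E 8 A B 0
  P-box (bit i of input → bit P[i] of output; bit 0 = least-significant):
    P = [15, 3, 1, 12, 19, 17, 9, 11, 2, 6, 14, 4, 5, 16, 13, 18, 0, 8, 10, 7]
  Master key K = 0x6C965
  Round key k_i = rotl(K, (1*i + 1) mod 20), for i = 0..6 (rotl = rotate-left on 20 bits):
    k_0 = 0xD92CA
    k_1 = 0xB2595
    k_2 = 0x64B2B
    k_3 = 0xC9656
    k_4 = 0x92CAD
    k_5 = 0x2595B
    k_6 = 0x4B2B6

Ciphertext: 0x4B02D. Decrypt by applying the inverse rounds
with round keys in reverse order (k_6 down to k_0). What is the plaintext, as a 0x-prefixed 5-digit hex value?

s_0 = ciphertext = 0x4B02D
s_1 = InvRound(s_0, k_6) = 0x3FC50
s_2 = InvRound(s_1, k_5) = 0xA0FFA
s_3 = InvRound(s_2, k_4) = 0x70E05
s_4 = InvRound(s_3, k_3) = 0x69DE2
s_5 = InvRound(s_4, k_2) = 0x2F05E
s_6 = InvRound(s_5, k_1) = 0x89068
s_7 = InvRound(s_6, k_0) = 0xCEF55

0xCEF55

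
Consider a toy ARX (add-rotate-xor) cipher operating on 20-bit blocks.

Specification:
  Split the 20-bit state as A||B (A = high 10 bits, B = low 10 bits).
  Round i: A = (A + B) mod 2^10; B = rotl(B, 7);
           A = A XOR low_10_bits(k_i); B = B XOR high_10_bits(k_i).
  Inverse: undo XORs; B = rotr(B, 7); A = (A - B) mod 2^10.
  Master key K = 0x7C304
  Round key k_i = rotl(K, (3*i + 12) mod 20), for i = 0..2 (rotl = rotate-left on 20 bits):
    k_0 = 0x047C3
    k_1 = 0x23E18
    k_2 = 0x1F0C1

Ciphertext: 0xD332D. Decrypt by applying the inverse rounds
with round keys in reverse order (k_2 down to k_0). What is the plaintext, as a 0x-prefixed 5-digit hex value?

0x0C0E8

s_0 = ciphertext = 0xD332D
s_1 = InvRound(s_0, k_2) = 0x3FE8E
s_2 = InvRound(s_1, k_1) = 0xB6C0C
s_3 = InvRound(s_2, k_0) = 0x0C0E8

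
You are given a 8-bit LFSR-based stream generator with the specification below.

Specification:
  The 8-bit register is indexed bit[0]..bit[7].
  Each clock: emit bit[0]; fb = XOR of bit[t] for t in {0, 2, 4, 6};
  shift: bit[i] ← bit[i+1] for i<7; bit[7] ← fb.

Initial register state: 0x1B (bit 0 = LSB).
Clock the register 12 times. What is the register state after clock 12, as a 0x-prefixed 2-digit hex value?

0x06

reg_0 = 0x1B
clock 1: out=1, reg = 0x0D
clock 2: out=1, reg = 0x06
clock 3: out=0, reg = 0x83
clock 4: out=1, reg = 0xC1
clock 5: out=1, reg = 0x60
clock 6: out=0, reg = 0xB0
clock 7: out=0, reg = 0xD8
clock 8: out=0, reg = 0x6C
clock 9: out=0, reg = 0x36
clock 10: out=0, reg = 0x1B
clock 11: out=1, reg = 0x0D
clock 12: out=1, reg = 0x06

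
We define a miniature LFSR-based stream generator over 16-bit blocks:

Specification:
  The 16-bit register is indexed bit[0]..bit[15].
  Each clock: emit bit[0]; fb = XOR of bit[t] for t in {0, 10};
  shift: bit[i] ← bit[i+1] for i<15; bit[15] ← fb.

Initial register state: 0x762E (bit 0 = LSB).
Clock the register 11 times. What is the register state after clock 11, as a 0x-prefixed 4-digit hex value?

0x5E6E

reg_0 = 0x762E
clock 1: out=0, reg = 0xBB17
clock 2: out=1, reg = 0xDD8B
clock 3: out=1, reg = 0x6EC5
clock 4: out=1, reg = 0x3762
clock 5: out=0, reg = 0x9BB1
clock 6: out=1, reg = 0xCDD8
clock 7: out=0, reg = 0xE6EC
clock 8: out=0, reg = 0xF376
clock 9: out=0, reg = 0x79BB
clock 10: out=1, reg = 0xBCDD
clock 11: out=1, reg = 0x5E6E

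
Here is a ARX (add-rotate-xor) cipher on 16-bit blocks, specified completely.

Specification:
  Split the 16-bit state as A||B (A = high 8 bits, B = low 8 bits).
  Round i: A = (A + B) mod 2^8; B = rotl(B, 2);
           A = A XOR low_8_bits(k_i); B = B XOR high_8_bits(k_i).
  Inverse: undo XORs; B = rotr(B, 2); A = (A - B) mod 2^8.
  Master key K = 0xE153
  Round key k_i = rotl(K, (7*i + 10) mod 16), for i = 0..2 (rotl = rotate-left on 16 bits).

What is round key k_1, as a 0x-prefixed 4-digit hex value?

0xC2A7

K = 0xE153
k_0 = rotl(K, (7*0+10) mod 16) = rotl(K, 10) = 0x4F85
k_1 = rotl(K, (7*1+10) mod 16) = rotl(K, 1) = 0xC2A7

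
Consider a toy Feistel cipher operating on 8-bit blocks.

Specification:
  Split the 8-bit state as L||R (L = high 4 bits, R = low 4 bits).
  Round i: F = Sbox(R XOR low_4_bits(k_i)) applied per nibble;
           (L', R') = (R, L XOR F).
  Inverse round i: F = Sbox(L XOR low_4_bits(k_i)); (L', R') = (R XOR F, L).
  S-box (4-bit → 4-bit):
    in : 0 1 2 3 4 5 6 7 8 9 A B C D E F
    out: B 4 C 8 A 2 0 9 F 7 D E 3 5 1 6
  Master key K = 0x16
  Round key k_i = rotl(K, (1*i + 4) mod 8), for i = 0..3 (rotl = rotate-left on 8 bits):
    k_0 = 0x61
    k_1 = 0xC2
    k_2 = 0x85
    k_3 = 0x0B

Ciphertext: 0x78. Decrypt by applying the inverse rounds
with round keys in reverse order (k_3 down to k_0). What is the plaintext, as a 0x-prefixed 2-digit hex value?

0xD1

s_0 = ciphertext = 0x78
s_1 = InvRound(s_0, k_3) = 0xB7
s_2 = InvRound(s_1, k_2) = 0x6B
s_3 = InvRound(s_2, k_1) = 0x16
s_4 = InvRound(s_3, k_0) = 0xD1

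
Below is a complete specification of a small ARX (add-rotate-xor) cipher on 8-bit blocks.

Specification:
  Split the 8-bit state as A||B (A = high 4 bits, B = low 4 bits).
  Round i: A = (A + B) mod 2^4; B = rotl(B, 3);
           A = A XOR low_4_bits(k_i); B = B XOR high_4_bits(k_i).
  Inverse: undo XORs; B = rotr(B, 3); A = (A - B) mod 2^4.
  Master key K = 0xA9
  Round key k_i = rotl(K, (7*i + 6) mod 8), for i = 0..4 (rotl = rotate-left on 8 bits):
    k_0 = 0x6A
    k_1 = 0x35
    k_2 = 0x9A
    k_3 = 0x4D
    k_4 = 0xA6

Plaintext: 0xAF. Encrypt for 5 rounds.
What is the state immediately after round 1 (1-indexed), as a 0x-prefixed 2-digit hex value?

0x39

s_0 = plaintext = 0xAF
s_1 = Round(s_0, k_0) = 0x39
s_2 = Round(s_1, k_1) = 0x9F
s_3 = Round(s_2, k_2) = 0x26
s_4 = Round(s_3, k_3) = 0x57
s_5 = Round(s_4, k_4) = 0xA1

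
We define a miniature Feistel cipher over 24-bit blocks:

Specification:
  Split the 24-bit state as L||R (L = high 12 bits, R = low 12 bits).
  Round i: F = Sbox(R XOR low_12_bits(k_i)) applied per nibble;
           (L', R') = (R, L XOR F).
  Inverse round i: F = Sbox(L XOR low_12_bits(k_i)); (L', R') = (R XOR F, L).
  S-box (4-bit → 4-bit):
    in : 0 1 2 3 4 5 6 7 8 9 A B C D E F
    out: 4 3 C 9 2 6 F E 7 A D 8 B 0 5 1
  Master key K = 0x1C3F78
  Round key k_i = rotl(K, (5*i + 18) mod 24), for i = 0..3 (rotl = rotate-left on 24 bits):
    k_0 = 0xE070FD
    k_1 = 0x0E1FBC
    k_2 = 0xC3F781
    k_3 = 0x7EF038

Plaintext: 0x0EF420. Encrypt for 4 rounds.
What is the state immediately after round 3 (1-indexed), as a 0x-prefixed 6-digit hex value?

0x449B58

s_0 = plaintext = 0x0EF420
s_1 = Round(s_0, k_0) = 0x4202EF
s_2 = Round(s_1, k_1) = 0x2EF449
s_3 = Round(s_2, k_2) = 0x449B58
s_4 = Round(s_3, k_3) = 0xB58CBD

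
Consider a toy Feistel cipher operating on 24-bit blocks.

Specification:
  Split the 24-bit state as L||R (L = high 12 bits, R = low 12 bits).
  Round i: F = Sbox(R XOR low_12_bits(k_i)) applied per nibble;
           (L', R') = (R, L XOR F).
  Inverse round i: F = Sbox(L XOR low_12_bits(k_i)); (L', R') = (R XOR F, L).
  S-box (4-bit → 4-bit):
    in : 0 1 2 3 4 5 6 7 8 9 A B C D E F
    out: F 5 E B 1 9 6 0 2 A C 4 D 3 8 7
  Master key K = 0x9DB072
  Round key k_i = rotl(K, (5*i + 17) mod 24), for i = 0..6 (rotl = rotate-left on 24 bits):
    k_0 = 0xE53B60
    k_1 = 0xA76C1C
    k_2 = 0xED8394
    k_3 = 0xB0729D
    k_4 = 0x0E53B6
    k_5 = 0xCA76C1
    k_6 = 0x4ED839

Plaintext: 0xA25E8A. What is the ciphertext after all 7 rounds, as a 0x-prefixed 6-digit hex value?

0x148F7D

s_0 = plaintext = 0xA25E8A
s_1 = Round(s_0, k_0) = 0xE8A3A9
s_2 = Round(s_1, k_1) = 0x3A99C3
s_3 = Round(s_2, k_2) = 0x9C3F39
s_4 = Round(s_3, k_3) = 0xF39A02
s_5 = Round(s_4, k_4) = 0xA02578
s_6 = Round(s_5, k_5) = 0x578148
s_7 = Round(s_6, k_6) = 0x148F7D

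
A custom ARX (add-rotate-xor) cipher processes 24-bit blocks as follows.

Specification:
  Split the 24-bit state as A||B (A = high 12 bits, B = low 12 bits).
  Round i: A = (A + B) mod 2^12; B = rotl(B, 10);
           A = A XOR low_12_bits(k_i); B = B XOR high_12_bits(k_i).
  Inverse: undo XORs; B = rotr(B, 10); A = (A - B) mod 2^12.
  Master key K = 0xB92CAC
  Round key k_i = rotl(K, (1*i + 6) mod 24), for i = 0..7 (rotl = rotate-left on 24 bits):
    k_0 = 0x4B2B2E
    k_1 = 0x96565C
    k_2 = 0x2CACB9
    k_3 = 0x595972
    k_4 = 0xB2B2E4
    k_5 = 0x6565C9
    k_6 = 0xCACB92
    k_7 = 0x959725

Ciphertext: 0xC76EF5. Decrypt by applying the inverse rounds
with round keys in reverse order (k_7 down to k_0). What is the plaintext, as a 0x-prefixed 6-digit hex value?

0x90C3AA

s_0 = ciphertext = 0xC76EF5
s_1 = InvRound(s_0, k_7) = 0xCA2EB1
s_2 = InvRound(s_1, k_6) = 0xEBC874
s_3 = InvRound(s_2, k_5) = 0x2EA88B
s_4 = InvRound(s_3, k_4) = 0x18EE80
s_5 = InvRound(s_4, k_3) = 0xCA6C56
s_6 = InvRound(s_5, k_2) = 0x5ACA73
s_7 = InvRound(s_6, k_1) = 0x798C58
s_8 = InvRound(s_7, k_0) = 0x90C3AA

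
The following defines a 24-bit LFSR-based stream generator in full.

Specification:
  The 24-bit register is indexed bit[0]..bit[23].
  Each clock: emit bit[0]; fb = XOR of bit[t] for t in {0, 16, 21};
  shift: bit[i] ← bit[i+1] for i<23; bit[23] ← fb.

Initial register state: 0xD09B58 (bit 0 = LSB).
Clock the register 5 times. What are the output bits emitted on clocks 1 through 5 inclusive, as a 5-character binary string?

reg_0 = 0xD09B58
clock 1: out=0, reg = 0x684DAC
clock 2: out=0, reg = 0xB426D6
clock 3: out=0, reg = 0xDA136B
clock 4: out=1, reg = 0xED09B5
clock 5: out=1, reg = 0xF684DA

00011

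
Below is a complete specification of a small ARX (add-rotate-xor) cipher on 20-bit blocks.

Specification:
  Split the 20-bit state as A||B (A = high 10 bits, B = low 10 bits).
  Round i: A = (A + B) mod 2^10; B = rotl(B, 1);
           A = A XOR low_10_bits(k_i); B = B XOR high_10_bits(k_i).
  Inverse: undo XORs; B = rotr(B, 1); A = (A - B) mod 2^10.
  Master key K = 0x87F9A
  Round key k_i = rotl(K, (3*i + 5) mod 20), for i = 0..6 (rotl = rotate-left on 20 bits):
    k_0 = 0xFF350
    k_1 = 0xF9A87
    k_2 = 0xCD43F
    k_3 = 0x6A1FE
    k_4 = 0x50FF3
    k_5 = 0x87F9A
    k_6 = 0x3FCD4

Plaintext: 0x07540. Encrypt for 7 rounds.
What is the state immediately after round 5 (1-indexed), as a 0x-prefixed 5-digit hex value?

s_0 = plaintext = 0x07540
s_1 = Round(s_0, k_0) = 0x8357C
s_2 = Round(s_1, k_1) = 0x4391E
s_3 = Round(s_2, k_2) = 0x84D09
s_4 = Round(s_3, k_3) = 0xB8BBA
s_5 = Round(s_4, k_4) = 0x5BE36
s_6 = Round(s_5, k_5) = 0x0FE72
s_7 = Round(s_6, k_6) = 0x9941A

0x5BE36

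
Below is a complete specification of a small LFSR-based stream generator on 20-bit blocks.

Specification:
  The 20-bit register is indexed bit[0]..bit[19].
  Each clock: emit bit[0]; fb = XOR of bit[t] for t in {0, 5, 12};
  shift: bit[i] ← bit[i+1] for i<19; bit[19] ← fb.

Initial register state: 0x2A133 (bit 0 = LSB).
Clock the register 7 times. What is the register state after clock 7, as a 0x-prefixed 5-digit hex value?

reg_0 = 0x2A133
clock 1: out=1, reg = 0x15099
clock 2: out=1, reg = 0x0A84C
clock 3: out=0, reg = 0x05426
clock 4: out=0, reg = 0x02A13
clock 5: out=1, reg = 0x81509
clock 6: out=1, reg = 0x40A84
clock 7: out=0, reg = 0x20542

0x20542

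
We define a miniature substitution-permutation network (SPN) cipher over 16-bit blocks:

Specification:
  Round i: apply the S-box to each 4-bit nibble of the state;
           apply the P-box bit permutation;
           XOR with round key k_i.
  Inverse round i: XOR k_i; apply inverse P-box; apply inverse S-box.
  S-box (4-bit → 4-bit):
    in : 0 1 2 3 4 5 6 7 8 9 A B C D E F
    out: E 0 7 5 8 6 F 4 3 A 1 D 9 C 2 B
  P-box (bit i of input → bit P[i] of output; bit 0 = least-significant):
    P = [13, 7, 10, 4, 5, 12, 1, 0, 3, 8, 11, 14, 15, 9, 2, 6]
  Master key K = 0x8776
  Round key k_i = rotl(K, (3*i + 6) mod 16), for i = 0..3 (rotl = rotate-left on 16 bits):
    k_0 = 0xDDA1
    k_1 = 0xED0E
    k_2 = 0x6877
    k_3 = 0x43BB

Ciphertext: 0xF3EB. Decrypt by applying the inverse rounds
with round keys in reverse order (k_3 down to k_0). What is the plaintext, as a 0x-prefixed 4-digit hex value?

s_0 = ciphertext = 0xF3EB
s_1 = InvRound(s_0, k_3) = 0xC1EC
s_2 = InvRound(s_1, k_2) = 0xA2DF
s_3 = InvRound(s_2, k_1) = 0x9040
s_4 = InvRound(s_3, k_0) = 0x40C5

0x40C5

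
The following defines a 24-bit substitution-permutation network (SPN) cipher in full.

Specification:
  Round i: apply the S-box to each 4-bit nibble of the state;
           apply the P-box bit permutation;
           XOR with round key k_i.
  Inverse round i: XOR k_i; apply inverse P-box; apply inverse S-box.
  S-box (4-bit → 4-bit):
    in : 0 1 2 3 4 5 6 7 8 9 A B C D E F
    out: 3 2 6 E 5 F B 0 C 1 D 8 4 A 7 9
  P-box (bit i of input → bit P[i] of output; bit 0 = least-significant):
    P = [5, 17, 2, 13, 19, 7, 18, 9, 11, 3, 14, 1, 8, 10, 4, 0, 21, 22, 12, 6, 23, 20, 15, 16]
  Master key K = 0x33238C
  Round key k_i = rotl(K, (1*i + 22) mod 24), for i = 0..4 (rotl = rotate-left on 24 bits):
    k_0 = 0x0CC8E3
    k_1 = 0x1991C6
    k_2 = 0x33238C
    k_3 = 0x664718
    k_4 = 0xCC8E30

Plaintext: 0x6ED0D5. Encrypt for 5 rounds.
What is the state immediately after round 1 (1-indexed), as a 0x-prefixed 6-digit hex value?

s_0 = plaintext = 0x6ED0D5
s_1 = Round(s_0, k_0) = 0xFFF64E
s_2 = Round(s_1, k_1) = 0xB698A9
s_3 = Round(s_2, k_2) = 0x5E60EE
s_4 = Round(s_3, k_3) = 0x99DAB5
s_5 = Round(s_4, k_4) = 0x6EE017

0xFFF64E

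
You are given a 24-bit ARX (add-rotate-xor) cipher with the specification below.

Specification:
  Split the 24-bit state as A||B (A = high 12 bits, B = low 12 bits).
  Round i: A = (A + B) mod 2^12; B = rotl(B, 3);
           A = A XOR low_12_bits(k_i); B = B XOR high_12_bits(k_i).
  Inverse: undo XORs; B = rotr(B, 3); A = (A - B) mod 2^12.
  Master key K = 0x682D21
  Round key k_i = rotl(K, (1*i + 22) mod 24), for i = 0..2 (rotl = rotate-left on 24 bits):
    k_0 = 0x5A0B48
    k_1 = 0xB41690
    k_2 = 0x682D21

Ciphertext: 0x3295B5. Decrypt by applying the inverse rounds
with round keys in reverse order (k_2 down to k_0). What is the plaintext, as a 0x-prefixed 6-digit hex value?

s_0 = ciphertext = 0x3295B5
s_1 = InvRound(s_0, k_2) = 0xFA2E66
s_2 = InvRound(s_1, k_1) = 0xA8EEA4
s_3 = InvRound(s_2, k_0) = 0x866960

0x866960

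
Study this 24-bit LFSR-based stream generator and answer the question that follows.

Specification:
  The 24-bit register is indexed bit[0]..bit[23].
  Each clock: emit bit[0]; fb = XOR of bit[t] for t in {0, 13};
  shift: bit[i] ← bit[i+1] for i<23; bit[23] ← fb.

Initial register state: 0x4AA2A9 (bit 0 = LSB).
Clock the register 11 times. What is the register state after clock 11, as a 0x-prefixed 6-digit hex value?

0x1F8954

reg_0 = 0x4AA2A9
clock 1: out=1, reg = 0x255154
clock 2: out=0, reg = 0x12A8AA
clock 3: out=0, reg = 0x895455
clock 4: out=1, reg = 0xC4AA2A
clock 5: out=0, reg = 0xE25515
clock 6: out=1, reg = 0xF12A8A
clock 7: out=0, reg = 0xF89545
clock 8: out=1, reg = 0xFC4AA2
clock 9: out=0, reg = 0x7E2551
clock 10: out=1, reg = 0x3F12A8
clock 11: out=0, reg = 0x1F8954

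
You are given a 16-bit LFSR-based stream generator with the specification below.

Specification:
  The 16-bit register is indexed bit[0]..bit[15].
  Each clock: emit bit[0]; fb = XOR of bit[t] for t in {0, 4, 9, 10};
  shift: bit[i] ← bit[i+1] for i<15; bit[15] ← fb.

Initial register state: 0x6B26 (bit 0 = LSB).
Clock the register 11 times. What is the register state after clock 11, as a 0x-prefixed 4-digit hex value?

0xDF6D

reg_0 = 0x6B26
clock 1: out=0, reg = 0xB593
clock 2: out=1, reg = 0xDAC9
clock 3: out=1, reg = 0x6D64
clock 4: out=0, reg = 0xB6B2
clock 5: out=0, reg = 0xDB59
clock 6: out=1, reg = 0xEDAC
clock 7: out=0, reg = 0xF6D6
clock 8: out=0, reg = 0xFB6B
clock 9: out=1, reg = 0x7DB5
clock 10: out=1, reg = 0xBEDA
clock 11: out=0, reg = 0xDF6D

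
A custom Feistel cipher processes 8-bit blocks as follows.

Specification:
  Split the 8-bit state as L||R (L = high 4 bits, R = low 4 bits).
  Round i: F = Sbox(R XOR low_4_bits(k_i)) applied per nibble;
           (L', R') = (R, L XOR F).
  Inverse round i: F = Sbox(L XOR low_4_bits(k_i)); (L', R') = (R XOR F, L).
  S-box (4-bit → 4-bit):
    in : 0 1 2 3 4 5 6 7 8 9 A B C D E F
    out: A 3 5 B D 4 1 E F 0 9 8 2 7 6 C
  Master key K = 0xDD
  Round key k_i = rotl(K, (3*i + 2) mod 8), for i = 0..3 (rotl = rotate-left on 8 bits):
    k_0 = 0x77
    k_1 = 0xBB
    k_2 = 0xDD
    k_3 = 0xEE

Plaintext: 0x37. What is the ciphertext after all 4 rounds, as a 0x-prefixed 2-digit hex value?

0x5A

s_0 = plaintext = 0x37
s_1 = Round(s_0, k_0) = 0x79
s_2 = Round(s_1, k_1) = 0x92
s_3 = Round(s_2, k_2) = 0x25
s_4 = Round(s_3, k_3) = 0x5A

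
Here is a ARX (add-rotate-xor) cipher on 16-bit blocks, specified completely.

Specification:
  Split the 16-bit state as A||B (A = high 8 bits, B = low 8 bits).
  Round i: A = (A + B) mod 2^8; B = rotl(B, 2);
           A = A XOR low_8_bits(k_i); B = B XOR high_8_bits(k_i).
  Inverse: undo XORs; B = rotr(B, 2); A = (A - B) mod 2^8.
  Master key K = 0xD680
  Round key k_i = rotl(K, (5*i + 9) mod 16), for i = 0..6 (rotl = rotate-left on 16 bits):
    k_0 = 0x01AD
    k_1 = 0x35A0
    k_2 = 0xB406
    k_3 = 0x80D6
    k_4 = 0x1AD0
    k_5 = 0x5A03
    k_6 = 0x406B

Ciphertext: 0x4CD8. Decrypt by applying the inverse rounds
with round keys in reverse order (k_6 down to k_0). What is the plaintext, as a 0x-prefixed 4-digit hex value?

s_0 = ciphertext = 0x4CD8
s_1 = InvRound(s_0, k_6) = 0x0126
s_2 = InvRound(s_1, k_5) = 0xE31F
s_3 = InvRound(s_2, k_4) = 0xF241
s_4 = InvRound(s_3, k_3) = 0xB470
s_5 = InvRound(s_4, k_2) = 0x8131
s_6 = InvRound(s_5, k_1) = 0x2001
s_7 = InvRound(s_6, k_0) = 0x8D00

0x8D00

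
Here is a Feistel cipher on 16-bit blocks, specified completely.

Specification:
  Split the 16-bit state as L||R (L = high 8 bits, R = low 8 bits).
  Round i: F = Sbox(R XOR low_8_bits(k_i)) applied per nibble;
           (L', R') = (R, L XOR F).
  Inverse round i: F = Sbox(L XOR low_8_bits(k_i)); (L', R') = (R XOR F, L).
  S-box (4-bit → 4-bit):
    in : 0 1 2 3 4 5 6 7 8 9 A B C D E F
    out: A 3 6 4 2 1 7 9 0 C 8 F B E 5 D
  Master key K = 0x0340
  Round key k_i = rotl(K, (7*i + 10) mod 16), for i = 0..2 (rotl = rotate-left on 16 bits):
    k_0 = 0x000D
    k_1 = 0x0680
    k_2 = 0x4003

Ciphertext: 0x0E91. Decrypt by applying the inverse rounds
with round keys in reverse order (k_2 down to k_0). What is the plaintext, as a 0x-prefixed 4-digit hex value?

0xEAF3

s_0 = ciphertext = 0x0E91
s_1 = InvRound(s_0, k_2) = 0x3F0E
s_2 = InvRound(s_1, k_1) = 0xF33F
s_3 = InvRound(s_2, k_0) = 0xEAF3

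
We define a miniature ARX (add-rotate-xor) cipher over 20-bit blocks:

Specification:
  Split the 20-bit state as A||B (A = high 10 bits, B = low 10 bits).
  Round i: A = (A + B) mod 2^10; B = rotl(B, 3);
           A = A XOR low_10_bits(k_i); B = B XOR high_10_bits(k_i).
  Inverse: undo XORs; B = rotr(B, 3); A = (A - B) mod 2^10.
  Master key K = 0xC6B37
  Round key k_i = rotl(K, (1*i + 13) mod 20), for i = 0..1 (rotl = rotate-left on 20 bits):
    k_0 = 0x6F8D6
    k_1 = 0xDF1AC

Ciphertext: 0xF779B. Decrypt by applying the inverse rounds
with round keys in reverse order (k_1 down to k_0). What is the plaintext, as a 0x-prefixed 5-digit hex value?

0x2FD44

s_0 = ciphertext = 0xF779B
s_1 = InvRound(s_0, k_1) = 0xB579C
s_2 = InvRound(s_1, k_0) = 0x2FD44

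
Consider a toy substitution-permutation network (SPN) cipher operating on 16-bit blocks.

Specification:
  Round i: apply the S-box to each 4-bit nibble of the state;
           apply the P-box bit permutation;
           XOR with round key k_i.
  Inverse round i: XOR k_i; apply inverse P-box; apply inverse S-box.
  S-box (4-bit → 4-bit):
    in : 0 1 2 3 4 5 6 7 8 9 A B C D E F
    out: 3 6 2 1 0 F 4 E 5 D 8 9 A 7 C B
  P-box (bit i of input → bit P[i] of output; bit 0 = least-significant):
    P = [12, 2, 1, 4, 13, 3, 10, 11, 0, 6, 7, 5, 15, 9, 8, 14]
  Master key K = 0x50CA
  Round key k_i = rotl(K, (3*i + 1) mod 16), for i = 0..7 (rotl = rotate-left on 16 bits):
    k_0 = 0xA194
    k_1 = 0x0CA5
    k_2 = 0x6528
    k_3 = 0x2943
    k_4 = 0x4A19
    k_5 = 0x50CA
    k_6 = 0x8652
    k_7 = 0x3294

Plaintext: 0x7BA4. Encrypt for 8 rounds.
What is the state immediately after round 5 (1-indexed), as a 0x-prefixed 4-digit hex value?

0xD643

s_0 = plaintext = 0x7BA4
s_1 = Round(s_0, k_0) = 0xEAB5
s_2 = Round(s_1, k_1) = 0x7593
s_3 = Round(s_2, k_2) = 0x1AC9
s_4 = Round(s_3, k_3) = 0x3279
s_5 = Round(s_4, k_4) = 0xD643
s_6 = Round(s_5, k_5) = 0xC34A
s_7 = Round(s_6, k_6) = 0xC443
s_8 = Round(s_7, k_7) = 0x6094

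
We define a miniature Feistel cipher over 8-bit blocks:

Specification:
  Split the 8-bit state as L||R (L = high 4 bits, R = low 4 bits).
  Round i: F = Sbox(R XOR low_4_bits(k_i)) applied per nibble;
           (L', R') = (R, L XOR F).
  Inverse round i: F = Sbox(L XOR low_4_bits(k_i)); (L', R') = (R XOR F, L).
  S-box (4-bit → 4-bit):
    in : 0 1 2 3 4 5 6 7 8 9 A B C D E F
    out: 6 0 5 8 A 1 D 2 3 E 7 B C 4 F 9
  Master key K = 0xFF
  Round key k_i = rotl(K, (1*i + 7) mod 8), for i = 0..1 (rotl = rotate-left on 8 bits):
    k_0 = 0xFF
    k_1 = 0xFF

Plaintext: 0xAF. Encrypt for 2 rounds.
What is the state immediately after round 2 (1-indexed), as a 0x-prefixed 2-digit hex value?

s_0 = plaintext = 0xAF
s_1 = Round(s_0, k_0) = 0xFC
s_2 = Round(s_1, k_1) = 0xC7

0xC7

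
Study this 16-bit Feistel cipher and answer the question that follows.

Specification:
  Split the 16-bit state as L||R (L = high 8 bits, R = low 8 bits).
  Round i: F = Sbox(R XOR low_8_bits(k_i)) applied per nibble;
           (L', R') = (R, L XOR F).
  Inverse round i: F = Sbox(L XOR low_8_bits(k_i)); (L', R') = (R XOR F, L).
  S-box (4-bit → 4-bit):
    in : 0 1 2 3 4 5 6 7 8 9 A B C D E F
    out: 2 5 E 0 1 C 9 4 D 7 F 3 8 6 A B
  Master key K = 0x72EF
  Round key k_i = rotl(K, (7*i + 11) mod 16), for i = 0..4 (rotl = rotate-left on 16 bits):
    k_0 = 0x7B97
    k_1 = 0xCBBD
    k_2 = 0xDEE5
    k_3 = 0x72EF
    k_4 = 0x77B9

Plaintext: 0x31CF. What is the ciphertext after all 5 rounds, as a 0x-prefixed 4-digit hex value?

s_0 = plaintext = 0x31CF
s_1 = Round(s_0, k_0) = 0xCFFC
s_2 = Round(s_1, k_1) = 0xFCDA
s_3 = Round(s_2, k_2) = 0xDAF7
s_4 = Round(s_3, k_3) = 0xF787
s_5 = Round(s_4, k_4) = 0x87FD

0x87FD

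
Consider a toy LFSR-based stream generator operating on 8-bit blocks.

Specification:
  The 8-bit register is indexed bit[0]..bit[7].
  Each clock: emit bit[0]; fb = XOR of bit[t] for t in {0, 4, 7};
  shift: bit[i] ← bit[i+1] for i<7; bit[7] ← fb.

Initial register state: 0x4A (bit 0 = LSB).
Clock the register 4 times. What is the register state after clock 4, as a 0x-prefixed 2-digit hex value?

reg_0 = 0x4A
clock 1: out=0, reg = 0x25
clock 2: out=1, reg = 0x92
clock 3: out=0, reg = 0x49
clock 4: out=1, reg = 0xA4

0xA4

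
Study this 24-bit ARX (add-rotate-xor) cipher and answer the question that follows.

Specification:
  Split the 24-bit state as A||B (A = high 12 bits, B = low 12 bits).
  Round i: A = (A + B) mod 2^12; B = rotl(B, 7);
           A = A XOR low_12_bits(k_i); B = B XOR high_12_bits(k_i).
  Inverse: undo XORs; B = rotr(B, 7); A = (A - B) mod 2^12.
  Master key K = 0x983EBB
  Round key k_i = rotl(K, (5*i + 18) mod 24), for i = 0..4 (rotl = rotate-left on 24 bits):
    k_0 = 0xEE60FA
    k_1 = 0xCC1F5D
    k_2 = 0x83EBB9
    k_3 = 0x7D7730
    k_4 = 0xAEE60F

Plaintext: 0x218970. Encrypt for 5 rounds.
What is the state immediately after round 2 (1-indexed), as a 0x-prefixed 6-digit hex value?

0xD42A74

s_0 = plaintext = 0x218970
s_1 = Round(s_0, k_0) = 0xB726AD
s_2 = Round(s_1, k_1) = 0xD42A74
s_3 = Round(s_2, k_2) = 0xC0F26D
s_4 = Round(s_3, k_3) = 0x94C144
s_5 = Round(s_4, k_4) = 0xC9F8E4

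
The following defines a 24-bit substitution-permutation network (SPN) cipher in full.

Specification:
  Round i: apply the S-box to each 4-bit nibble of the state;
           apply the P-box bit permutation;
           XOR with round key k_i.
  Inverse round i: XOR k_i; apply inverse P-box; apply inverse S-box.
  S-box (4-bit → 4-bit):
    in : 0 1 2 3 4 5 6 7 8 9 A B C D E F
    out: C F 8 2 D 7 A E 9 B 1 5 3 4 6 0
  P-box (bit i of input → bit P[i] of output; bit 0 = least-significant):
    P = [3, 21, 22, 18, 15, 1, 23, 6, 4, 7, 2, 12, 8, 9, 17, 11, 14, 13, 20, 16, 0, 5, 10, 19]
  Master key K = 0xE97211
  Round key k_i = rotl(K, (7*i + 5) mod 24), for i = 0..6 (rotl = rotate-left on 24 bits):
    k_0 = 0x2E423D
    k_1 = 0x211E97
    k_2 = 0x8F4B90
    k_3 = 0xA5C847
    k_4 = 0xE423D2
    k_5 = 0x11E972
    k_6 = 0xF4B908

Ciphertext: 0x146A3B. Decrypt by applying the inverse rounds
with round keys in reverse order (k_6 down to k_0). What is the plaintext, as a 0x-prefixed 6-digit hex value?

s_0 = ciphertext = 0x146A3B
s_1 = InvRound(s_0, k_6) = 0xCAC85E
s_2 = InvRound(s_1, k_5) = 0x67BDDB
s_3 = InvRound(s_2, k_4) = 0xB272BA
s_4 = InvRound(s_3, k_3) = 0xC77188
s_5 = InvRound(s_4, k_2) = 0x2368FB
s_6 = InvRound(s_5, k_1) = 0xECE02A
s_7 = InvRound(s_6, k_0) = 0xA3EB5D

0xA3EB5D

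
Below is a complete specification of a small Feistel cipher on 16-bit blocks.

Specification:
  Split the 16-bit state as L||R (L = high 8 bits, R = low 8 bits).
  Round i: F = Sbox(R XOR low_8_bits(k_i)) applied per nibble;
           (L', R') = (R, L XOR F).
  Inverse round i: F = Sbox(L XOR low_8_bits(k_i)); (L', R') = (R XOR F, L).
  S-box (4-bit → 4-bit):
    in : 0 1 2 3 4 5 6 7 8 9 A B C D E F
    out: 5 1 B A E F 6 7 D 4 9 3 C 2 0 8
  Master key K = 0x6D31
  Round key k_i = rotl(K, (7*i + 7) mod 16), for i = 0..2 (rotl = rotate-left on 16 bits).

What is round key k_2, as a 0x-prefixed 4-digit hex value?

K = 0x6D31
k_0 = rotl(K, (7*0+7) mod 16) = rotl(K, 7) = 0x98B6
k_1 = rotl(K, (7*1+7) mod 16) = rotl(K, 14) = 0x5B4C
k_2 = rotl(K, (7*2+7) mod 16) = rotl(K, 5) = 0xA62D

0xA62D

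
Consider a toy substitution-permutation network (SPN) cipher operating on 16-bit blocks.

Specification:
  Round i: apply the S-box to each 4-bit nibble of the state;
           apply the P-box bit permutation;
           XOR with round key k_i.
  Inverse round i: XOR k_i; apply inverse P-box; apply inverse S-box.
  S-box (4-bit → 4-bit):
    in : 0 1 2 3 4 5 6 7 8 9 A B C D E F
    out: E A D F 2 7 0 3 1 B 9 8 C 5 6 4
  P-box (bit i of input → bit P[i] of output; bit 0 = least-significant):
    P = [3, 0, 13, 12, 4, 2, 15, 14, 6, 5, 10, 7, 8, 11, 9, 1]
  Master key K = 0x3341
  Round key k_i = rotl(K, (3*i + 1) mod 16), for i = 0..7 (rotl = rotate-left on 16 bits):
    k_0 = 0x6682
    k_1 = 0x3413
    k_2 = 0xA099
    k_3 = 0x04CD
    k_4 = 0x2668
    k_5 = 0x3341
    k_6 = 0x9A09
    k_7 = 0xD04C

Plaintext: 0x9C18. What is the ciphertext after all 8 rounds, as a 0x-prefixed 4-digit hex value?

0xD246

s_0 = plaintext = 0x9C18
s_1 = Round(s_0, k_0) = 0x2B0C
s_2 = Round(s_1, k_1) = 0xC795
s_3 = Round(s_2, k_2) = 0xC2E6
s_4 = Round(s_3, k_3) = 0x820B
s_5 = Round(s_4, k_4) = 0xF3AC
s_6 = Round(s_5, k_5) = 0x45B1
s_7 = Round(s_6, k_6) = 0xC668
s_8 = Round(s_7, k_7) = 0xD246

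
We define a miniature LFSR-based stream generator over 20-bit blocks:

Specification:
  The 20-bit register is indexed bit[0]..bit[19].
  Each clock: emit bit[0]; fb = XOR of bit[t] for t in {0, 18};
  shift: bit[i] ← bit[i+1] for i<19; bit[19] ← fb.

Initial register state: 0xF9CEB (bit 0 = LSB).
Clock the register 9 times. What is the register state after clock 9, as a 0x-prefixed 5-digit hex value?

0xE47CE

reg_0 = 0xF9CEB
clock 1: out=1, reg = 0x7CE75
clock 2: out=1, reg = 0x3E73A
clock 3: out=0, reg = 0x1F39D
clock 4: out=1, reg = 0x8F9CE
clock 5: out=0, reg = 0x47CE7
clock 6: out=1, reg = 0x23E73
clock 7: out=1, reg = 0x91F39
clock 8: out=1, reg = 0xC8F9C
clock 9: out=0, reg = 0xE47CE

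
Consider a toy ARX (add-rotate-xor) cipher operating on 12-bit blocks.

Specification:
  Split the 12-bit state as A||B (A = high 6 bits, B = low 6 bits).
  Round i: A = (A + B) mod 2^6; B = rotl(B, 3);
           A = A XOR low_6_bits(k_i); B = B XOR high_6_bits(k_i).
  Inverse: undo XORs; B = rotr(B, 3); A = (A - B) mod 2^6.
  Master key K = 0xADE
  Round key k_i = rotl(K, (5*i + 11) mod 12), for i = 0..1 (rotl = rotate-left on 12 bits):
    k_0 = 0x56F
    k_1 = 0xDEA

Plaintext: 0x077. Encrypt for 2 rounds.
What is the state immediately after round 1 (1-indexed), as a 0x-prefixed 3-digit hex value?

0x5EB

s_0 = plaintext = 0x077
s_1 = Round(s_0, k_0) = 0x5EB
s_2 = Round(s_1, k_1) = 0xA2A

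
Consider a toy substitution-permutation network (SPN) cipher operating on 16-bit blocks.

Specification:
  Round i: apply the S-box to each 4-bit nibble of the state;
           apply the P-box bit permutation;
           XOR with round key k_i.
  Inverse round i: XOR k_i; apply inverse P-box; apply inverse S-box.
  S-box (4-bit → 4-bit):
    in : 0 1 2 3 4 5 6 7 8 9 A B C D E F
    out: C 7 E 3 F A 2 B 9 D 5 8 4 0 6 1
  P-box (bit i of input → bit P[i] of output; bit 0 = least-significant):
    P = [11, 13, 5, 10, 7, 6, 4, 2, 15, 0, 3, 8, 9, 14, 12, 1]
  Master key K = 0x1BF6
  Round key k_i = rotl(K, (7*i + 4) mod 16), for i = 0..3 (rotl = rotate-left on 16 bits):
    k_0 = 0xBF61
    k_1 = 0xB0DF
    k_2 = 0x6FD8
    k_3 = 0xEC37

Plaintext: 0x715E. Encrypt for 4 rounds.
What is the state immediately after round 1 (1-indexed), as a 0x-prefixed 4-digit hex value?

0x5D0E

s_0 = plaintext = 0x715E
s_1 = Round(s_0, k_0) = 0x5D0E
s_2 = Round(s_1, k_1) = 0xD0E9
s_3 = Round(s_2, k_2) = 0x62A0
s_4 = Round(s_3, k_3) = 0xA98E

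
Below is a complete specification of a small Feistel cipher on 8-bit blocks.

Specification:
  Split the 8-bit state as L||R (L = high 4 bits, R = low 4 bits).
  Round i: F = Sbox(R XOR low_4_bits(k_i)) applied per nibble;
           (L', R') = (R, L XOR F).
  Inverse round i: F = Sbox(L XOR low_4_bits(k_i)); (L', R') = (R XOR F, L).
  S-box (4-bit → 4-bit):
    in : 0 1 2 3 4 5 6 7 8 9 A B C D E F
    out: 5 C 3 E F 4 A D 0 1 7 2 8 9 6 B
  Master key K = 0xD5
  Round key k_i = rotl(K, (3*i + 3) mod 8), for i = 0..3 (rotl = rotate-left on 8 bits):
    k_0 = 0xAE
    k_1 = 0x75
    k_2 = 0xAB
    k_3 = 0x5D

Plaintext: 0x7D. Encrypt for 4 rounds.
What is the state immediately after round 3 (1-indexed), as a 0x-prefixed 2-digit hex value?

s_0 = plaintext = 0x7D
s_1 = Round(s_0, k_0) = 0xD9
s_2 = Round(s_1, k_1) = 0x95
s_3 = Round(s_2, k_2) = 0x5F
s_4 = Round(s_3, k_3) = 0xF6

0x5F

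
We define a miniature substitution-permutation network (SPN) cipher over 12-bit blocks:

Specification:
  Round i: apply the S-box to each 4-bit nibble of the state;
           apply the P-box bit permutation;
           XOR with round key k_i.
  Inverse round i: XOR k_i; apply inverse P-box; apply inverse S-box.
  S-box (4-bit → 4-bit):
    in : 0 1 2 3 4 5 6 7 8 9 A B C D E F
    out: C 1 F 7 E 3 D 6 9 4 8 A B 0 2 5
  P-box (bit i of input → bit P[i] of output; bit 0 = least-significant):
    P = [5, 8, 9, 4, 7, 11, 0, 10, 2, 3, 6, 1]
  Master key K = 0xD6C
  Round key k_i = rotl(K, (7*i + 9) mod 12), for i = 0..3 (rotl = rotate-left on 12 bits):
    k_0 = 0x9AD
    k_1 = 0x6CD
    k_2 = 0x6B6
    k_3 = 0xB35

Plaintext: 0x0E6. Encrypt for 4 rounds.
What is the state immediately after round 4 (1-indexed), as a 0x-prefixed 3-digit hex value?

0xA4B

s_0 = plaintext = 0x0E6
s_1 = Round(s_0, k_0) = 0x3DF
s_2 = Round(s_1, k_1) = 0x4A1
s_3 = Round(s_2, k_2) = 0x2DC
s_4 = Round(s_3, k_3) = 0xA4B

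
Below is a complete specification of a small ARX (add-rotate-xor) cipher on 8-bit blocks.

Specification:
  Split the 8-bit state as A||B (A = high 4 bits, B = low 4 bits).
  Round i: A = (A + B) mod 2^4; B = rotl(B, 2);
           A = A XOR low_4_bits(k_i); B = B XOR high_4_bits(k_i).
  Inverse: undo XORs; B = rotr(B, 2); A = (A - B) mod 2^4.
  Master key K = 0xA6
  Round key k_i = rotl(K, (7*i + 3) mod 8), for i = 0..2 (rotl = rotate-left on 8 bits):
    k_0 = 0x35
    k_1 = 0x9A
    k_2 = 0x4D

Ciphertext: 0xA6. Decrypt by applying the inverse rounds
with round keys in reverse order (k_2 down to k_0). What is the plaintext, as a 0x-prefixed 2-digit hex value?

0x7D

s_0 = ciphertext = 0xA6
s_1 = InvRound(s_0, k_2) = 0xF8
s_2 = InvRound(s_1, k_1) = 0x14
s_3 = InvRound(s_2, k_0) = 0x7D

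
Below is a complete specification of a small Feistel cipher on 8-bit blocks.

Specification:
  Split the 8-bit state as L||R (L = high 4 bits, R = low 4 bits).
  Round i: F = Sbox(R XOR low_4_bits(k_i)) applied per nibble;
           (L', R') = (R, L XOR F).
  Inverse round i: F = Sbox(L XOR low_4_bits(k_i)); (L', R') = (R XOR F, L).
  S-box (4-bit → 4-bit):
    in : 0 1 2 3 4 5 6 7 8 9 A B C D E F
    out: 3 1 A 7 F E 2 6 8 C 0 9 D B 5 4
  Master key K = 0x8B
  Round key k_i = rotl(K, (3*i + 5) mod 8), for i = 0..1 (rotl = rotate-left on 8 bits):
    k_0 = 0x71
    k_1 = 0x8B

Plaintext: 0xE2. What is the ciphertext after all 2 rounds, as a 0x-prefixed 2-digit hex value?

s_0 = plaintext = 0xE2
s_1 = Round(s_0, k_0) = 0x29
s_2 = Round(s_1, k_1) = 0x98

0x98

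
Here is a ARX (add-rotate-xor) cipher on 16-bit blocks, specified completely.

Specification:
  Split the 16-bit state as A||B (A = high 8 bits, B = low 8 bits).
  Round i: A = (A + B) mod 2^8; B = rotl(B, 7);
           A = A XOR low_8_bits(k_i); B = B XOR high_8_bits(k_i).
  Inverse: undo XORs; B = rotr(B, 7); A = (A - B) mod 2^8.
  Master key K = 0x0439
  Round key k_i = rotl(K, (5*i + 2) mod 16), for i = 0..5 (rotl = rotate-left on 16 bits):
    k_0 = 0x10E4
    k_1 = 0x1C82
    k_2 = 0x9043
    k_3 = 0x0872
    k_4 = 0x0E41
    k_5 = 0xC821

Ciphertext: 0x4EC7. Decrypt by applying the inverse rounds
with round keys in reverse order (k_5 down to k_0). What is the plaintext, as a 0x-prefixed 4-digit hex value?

0x7D56

s_0 = ciphertext = 0x4EC7
s_1 = InvRound(s_0, k_5) = 0x511E
s_2 = InvRound(s_1, k_4) = 0xF020
s_3 = InvRound(s_2, k_3) = 0x3250
s_4 = InvRound(s_3, k_2) = 0xF081
s_5 = InvRound(s_4, k_1) = 0x373B
s_6 = InvRound(s_5, k_0) = 0x7D56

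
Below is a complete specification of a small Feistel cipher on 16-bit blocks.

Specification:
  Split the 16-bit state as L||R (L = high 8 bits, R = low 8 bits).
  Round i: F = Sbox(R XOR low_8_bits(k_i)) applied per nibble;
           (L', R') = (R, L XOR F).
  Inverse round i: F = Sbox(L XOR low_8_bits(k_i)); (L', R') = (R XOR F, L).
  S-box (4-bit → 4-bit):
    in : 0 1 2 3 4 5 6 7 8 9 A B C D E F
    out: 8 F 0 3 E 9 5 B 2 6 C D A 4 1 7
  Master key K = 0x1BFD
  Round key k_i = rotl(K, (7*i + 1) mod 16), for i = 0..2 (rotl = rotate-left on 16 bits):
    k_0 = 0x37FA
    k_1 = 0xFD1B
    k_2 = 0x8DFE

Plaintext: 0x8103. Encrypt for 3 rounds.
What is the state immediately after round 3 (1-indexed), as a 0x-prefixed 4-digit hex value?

s_0 = plaintext = 0x8103
s_1 = Round(s_0, k_0) = 0x03F7
s_2 = Round(s_1, k_1) = 0xF719
s_3 = Round(s_2, k_2) = 0x19EC

0x19EC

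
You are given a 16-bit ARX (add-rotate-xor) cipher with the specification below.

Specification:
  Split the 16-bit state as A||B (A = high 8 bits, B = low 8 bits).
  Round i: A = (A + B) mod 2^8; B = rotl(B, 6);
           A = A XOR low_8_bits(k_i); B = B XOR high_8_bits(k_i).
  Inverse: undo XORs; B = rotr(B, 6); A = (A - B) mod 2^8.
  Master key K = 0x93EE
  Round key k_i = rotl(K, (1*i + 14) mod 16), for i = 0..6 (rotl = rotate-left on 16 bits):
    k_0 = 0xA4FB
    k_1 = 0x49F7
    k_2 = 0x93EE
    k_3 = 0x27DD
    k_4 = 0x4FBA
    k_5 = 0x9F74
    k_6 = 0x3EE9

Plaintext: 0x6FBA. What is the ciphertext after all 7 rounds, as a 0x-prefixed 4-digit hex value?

s_0 = plaintext = 0x6FBA
s_1 = Round(s_0, k_0) = 0xD20A
s_2 = Round(s_1, k_1) = 0x2BCB
s_3 = Round(s_2, k_2) = 0x1861
s_4 = Round(s_3, k_3) = 0xA47F
s_5 = Round(s_4, k_4) = 0x9990
s_6 = Round(s_5, k_5) = 0x5DBB
s_7 = Round(s_6, k_6) = 0xF1D0

0xF1D0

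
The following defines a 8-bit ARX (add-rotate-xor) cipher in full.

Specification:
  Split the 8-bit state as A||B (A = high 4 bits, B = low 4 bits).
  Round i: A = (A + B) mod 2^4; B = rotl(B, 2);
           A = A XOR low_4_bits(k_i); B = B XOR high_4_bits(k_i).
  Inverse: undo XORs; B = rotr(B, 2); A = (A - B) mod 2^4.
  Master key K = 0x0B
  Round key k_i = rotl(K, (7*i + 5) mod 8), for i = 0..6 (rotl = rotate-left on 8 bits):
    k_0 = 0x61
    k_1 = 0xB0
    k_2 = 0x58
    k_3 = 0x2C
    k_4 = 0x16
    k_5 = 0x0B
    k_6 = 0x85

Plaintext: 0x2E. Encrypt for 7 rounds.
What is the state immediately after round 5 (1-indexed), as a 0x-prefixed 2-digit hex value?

s_0 = plaintext = 0x2E
s_1 = Round(s_0, k_0) = 0x1D
s_2 = Round(s_1, k_1) = 0xEC
s_3 = Round(s_2, k_2) = 0x26
s_4 = Round(s_3, k_3) = 0x4B
s_5 = Round(s_4, k_4) = 0x9F
s_6 = Round(s_5, k_5) = 0x3F
s_7 = Round(s_6, k_6) = 0x77

0x9F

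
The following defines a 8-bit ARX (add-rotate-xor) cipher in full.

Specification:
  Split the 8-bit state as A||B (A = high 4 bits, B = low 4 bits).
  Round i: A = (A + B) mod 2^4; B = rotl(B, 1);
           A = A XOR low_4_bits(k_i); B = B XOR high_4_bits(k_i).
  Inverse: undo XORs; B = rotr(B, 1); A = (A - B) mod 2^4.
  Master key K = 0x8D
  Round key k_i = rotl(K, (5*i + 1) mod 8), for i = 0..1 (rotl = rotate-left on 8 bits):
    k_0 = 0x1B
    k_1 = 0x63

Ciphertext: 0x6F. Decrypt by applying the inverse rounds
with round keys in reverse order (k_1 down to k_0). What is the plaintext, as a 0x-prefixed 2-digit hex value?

0x4E

s_0 = ciphertext = 0x6F
s_1 = InvRound(s_0, k_1) = 0x9C
s_2 = InvRound(s_1, k_0) = 0x4E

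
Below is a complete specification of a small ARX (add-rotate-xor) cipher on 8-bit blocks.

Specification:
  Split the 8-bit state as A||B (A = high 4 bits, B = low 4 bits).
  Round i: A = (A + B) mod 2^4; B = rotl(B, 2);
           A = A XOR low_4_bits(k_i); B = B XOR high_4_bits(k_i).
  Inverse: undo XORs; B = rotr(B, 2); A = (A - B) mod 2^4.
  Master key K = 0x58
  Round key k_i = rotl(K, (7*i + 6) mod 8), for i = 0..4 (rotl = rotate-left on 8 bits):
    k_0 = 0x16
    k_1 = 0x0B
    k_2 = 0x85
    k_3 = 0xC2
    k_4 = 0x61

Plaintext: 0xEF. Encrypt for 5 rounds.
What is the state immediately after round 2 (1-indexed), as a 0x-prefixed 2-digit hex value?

s_0 = plaintext = 0xEF
s_1 = Round(s_0, k_0) = 0xBE
s_2 = Round(s_1, k_1) = 0x2B
s_3 = Round(s_2, k_2) = 0x86
s_4 = Round(s_3, k_3) = 0xC5
s_5 = Round(s_4, k_4) = 0x03

0x2B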